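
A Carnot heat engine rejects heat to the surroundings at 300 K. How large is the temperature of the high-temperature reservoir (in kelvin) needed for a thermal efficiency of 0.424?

From η = 1 − T_C/T_H, solving for T_H gives T_H = T_C/(1 − η) = 300.00/(1 − 0.424) = 521 K.

T_H ≈ 521 K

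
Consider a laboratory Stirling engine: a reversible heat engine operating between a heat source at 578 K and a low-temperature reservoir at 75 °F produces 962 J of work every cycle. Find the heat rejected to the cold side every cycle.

Q_C ≈ 1017 J

T_C = 75 °F → (75 − 32) × 5/9 = 23.89 °C = 297.04 K.
Since the cycle is reversible, η = 1 − T_C/T_H = 1 − 297.04/578.00 = 0.4861.
Since Q_C/Q_H = T_C/T_H and Q_H = W/η, Q_C = W·T_C/(T_H − T_C) = 962 × 297.04/280.96 = 1017 J.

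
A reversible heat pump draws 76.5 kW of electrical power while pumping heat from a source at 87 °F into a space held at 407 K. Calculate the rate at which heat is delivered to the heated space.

Q̇_H ≈ 301.4 kW

T_C = 87 °F → (87 − 32) × 5/9 = 30.56 °C = 303.71 K.
COP_HP = T_H/(T_H − T_C) = 407.00/103.29 = 3.9402.
Q_H = COP_HP · W = 3.9402 × 76.5 = 301.4 kW.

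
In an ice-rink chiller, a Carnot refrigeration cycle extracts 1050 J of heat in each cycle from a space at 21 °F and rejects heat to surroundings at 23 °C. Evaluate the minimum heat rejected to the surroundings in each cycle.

T_H = 23 °C → 23 + 273.15 = 296.15 K.
T_C = 21 °F → (21 − 32) × 5/9 = -6.11 °C = 267.04 K.
For a reversible cycle Q_H/Q_C = T_H/T_C, so Q_H = Q_C·T_H/T_C = 1050 × 296.15/267.04 = 1160 J.

Q_H ≈ 1160 J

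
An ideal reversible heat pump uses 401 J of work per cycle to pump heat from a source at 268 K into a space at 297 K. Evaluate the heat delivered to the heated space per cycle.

For a reversible heat pump, COP_HP = T_H/(T_H − T_C) = 297.00/29.00 = 10.2414.
Q_H = COP_HP · W = 10.2414 × 401 = 4110 J.

Q_H ≈ 4110 J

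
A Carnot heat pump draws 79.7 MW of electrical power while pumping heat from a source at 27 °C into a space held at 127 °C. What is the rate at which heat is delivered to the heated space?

Q̇_H ≈ 319 MW

T_H = 127 °C → 127 + 273.15 = 400.15 K.
T_C = 27 °C → 27 + 273.15 = 300.15 K.
The Carnot heat-pump COP is COP_HP = T_H/(T_H − T_C) = 400.15/100.00 = 4.0015.
Q_H = COP_HP · W = 4.0015 × 79.7 = 319 MW.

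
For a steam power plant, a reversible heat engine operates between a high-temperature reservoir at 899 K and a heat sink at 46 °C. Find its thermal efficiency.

η ≈ 0.6450

T_C = 46 °C → 46 + 273.15 = 319.15 K.
The Carnot efficiency is η = 1 − T_C/T_H = 1 − 319.15/899.00 = 0.6450.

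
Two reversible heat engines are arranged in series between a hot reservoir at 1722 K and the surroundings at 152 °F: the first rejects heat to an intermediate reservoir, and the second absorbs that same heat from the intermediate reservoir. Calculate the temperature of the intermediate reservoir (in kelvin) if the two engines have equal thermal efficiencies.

T_m ≈ 765.0 K

T_C = 152 °F → (152 − 32) × 5/9 = 66.67 °C = 339.82 K.
Equal efficiencies require 1 − T_m/T_H = 1 − T_C/T_m, i.e. T_m/T_H = T_C/T_m, so T_m = √(T_H·T_C) = √(1722.00 × 339.82) = 765.0 K.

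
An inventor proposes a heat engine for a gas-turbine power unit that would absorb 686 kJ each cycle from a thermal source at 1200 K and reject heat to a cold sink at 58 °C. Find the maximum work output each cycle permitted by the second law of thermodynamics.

T_C = 58 °C → 58 + 273.15 = 331.15 K.
The second-law ceiling is the Carnot efficiency, η_max = 1 − T_C/T_H = 1 − 331.15/1200.00 = 0.7240.
W_max = η_max · Q_H = 0.7240 × 686 = 496.7 kJ.

W_max ≈ 496.7 kJ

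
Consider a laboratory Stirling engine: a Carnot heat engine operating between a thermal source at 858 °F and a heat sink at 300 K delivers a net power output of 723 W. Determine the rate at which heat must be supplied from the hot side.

T_H = 858 °F → (858 − 32) × 5/9 = 458.89 °C = 732.04 K.
The Carnot efficiency is η = 1 − T_C/T_H = 1 − 300.00/732.04 = 0.5902.
Q_H = W/η = 723/0.5902 = 1230 W.

Q̇_H ≈ 1230 W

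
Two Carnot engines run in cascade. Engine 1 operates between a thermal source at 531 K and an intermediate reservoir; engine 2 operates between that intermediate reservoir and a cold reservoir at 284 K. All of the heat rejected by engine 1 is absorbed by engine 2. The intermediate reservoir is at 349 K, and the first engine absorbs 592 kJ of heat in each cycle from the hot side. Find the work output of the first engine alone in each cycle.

First-stage efficiency η₁ = 1 − T_m/T_H = 1 − 349.00/531.00 = 0.3427.
W₁ = η₁·Q_H = 0.3427 × 592 = 202.9 kJ.

W₁ ≈ 202.9 kJ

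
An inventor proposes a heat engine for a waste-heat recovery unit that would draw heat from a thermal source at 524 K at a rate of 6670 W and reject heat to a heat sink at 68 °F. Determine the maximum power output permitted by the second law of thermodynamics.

Ẇ_max ≈ 2940 W

T_C = 68 °F → (68 − 32) × 5/9 = 20.00 °C = 293.15 K.
The upper bound on efficiency is η_max = 1 − T_C/T_H = 1 − 293.15/524.00 = 0.4406.
W_max = η_max · Q_H = 0.4406 × 6670 = 2940 W.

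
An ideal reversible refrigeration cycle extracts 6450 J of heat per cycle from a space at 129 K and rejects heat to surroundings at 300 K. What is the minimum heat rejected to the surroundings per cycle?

Q_H ≈ 15000 J

For a reversible cycle Q_H/Q_C = T_H/T_C, so Q_H = Q_C·T_H/T_C = 6450 × 300.00/129.00 = 15000 J.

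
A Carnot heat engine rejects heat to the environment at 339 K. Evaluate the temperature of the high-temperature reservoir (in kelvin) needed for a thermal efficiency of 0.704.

T_H ≈ 1145 K

From η = 1 − T_C/T_H, solving for T_H gives T_H = T_C/(1 − η) = 339.00/(1 − 0.704) = 1145 K.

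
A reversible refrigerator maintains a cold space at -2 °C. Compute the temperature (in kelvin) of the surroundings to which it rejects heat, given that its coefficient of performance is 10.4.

T_H ≈ 297 K

T_C = -2 °C → -2 + 273.15 = 271.15 K.
COP_R = T_C/(T_H − T_C) ⇒ T_H = T_C·(1 + 1/COP_R) = 271.15 × (1 + 1/10.4) = 297 K.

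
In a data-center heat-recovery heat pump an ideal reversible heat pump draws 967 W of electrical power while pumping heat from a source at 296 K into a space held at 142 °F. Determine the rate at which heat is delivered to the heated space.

T_H = 142 °F → (142 − 32) × 5/9 = 61.11 °C = 334.26 K.
COP_HP = T_H/(T_H − T_C) = 334.26/38.26 = 8.7363.
Q_H = COP_HP · W = 8.7363 × 967 = 8450 W.

Q̇_H ≈ 8450 W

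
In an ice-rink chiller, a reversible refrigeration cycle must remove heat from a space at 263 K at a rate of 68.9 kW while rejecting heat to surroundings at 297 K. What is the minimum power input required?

The reversible coefficient of performance is COP_R = T_C/(T_H − T_C) = 263.00/34.00 = 7.7353.
W = Q_C/COP_R = 68.9/7.7353 = 8.91 kW.

Ẇ_in ≈ 8.91 kW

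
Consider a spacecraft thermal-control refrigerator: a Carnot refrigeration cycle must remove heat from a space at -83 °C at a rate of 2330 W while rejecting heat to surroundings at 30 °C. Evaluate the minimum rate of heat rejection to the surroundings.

T_H = 30 °C → 30 + 273.15 = 303.15 K.
T_C = -83 °C → -83 + 273.15 = 190.15 K.
For a reversible cycle Q_H/Q_C = T_H/T_C, so Q_H = Q_C·T_H/T_C = 2330 × 303.15/190.15 = 3710 W.

Q̇_H ≈ 3710 W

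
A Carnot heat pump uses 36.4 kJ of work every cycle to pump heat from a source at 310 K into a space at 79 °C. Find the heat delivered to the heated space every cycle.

Q_H ≈ 304 kJ

T_H = 79 °C → 79 + 273.15 = 352.15 K.
Reversible heating COP: COP_HP = T_H/(T_H − T_C) = 352.15/42.15 = 8.3547.
Q_H = COP_HP · W = 8.3547 × 36.4 = 304 kJ.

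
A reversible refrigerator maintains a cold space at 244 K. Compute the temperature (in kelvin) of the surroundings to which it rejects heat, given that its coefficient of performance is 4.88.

COP_R = T_C/(T_H − T_C) ⇒ T_H = T_C·(1 + 1/COP_R) = 244.00 × (1 + 1/4.88) = 294 K.

T_H ≈ 294 K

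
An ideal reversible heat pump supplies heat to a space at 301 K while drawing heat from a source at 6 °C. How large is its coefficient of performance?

T_C = 6 °C → 6 + 273.15 = 279.15 K.
COP_HP = T_H/(T_H − T_C) = 301.00/(301.00 − 279.15) = 13.8.

COP_HP ≈ 13.8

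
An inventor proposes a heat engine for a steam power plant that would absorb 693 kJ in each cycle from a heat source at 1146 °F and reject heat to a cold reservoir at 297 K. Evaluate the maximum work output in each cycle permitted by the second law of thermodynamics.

W_max ≈ 462 kJ

T_H = 1146 °F → (1146 − 32) × 5/9 = 618.89 °C = 892.04 K.
The second-law ceiling is the Carnot efficiency, η_max = 1 − T_C/T_H = 1 − 297.00/892.04 = 0.6671.
W_max = η_max · Q_H = 0.6671 × 693 = 462 kJ.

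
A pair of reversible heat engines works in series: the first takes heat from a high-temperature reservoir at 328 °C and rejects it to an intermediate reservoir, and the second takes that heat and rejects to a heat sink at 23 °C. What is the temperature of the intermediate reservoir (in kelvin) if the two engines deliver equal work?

T_H = 328 °C → 328 + 273.15 = 601.15 K.
T_C = 23 °C → 23 + 273.15 = 296.15 K.
For reversible stages Q_m = Q_H·(T_m/T_H). Setting W₁ = Q_H(1 − T_m/T_H) equal to W₂ = Q_m(1 − T_C/T_m) = Q_H·(T_m − T_C)/T_H gives T_H − T_m = T_m − T_C, so T_m = (T_H + T_C)/2 = (601.15 + 296.15)/2 = 449 K.

T_m ≈ 449 K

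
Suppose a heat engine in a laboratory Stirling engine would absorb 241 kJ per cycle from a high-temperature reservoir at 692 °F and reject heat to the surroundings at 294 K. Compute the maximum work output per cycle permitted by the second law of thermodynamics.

W_max ≈ 130 kJ

T_H = 692 °F → (692 − 32) × 5/9 = 366.67 °C = 639.82 K.
The upper bound on efficiency is η_max = 1 − T_C/T_H = 1 − 294.00/639.82 = 0.5405.
W_max = η_max · Q_H = 0.5405 × 241 = 130 kJ.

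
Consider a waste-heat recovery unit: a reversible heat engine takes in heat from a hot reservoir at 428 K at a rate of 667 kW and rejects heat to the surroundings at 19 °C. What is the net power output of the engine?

T_C = 19 °C → 19 + 273.15 = 292.15 K.
η_rev = 1 − T_C/T_H = 1 − 292.15/428.00 = 0.3174.
W = η·Q_H = 0.3174 × 667 = 212 kW.

Ẇ ≈ 212 kW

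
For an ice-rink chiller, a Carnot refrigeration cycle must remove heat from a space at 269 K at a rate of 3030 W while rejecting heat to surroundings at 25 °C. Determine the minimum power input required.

Ẇ_in ≈ 328.3 W

T_H = 25 °C → 25 + 273.15 = 298.15 K.
COP_R = T_C/(T_H − T_C) = 269.00/29.15 = 9.2281.
W = Q_C/COP_R = 3030/9.2281 = 328.3 W.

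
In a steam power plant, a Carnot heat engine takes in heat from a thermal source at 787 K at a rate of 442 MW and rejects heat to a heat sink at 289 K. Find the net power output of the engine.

Ẇ ≈ 280 MW

Since the cycle is reversible, η = 1 − T_C/T_H = 1 − 289.00/787.00 = 0.6328.
W = η·Q_H = 0.6328 × 442 = 280 MW.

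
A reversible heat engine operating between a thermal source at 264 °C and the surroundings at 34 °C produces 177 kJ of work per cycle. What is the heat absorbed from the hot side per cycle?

Q_H ≈ 413 kJ

T_H = 264 °C → 264 + 273.15 = 537.15 K.
T_C = 34 °C → 34 + 273.15 = 307.15 K.
η_rev = 1 − T_C/T_H = 1 − 307.15/537.15 = 0.4282.
Q_H = W/η = 177/0.4282 = 413 kJ.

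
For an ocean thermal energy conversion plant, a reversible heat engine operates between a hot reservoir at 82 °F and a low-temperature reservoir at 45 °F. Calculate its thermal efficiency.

T_H = 82 °F → (82 − 32) × 5/9 = 27.78 °C = 300.93 K.
T_C = 45 °F → (45 − 32) × 5/9 = 7.22 °C = 280.37 K.
Since the cycle is reversible, η = 1 − T_C/T_H = 1 − 280.37/300.93 = 0.06831.

η ≈ 0.06831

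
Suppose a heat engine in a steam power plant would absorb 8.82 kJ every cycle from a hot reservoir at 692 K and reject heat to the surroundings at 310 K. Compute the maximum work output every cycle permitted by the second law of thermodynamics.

W_max ≈ 4.869 kJ

The upper bound on efficiency is η_max = 1 − T_C/T_H = 1 − 310.00/692.00 = 0.5520.
W_max = η_max · Q_H = 0.5520 × 8.82 = 4.869 kJ.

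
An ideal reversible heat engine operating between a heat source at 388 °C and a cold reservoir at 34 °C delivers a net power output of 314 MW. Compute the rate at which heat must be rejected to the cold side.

T_H = 388 °C → 388 + 273.15 = 661.15 K.
T_C = 34 °C → 34 + 273.15 = 307.15 K.
The Carnot efficiency is η = 1 − T_C/T_H = 1 − 307.15/661.15 = 0.5354.
Since Q_C/Q_H = T_C/T_H and Q_H = W/η, Q_C = W·T_C/(T_H − T_C) = 314 × 307.15/354.00 = 272.4 MW.

Q̇_C ≈ 272.4 MW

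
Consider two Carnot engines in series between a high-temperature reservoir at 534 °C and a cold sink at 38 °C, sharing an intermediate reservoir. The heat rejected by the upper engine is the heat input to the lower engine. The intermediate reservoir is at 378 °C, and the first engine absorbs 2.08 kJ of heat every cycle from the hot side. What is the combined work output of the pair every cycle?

W_total ≈ 1.278 kJ

T_H = 534 °C → 534 + 273.15 = 807.15 K.
T_C = 38 °C → 38 + 273.15 = 311.15 K.
Two reversible stages in series are equivalent to a single Carnot engine between T_H and T_C, so η_total = 1 − T_C/T_H = 1 − 311.15/807.15 = 0.6145.
W_total = η_total · Q_H = 0.6145 × 2.08 = 1.278 kJ.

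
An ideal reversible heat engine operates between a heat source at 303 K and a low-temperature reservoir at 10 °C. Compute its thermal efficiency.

η ≈ 0.0655

T_C = 10 °C → 10 + 273.15 = 283.15 K.
For a reversible engine, η = 1 − T_C/T_H = 1 − 283.15/303.00 = 0.0655.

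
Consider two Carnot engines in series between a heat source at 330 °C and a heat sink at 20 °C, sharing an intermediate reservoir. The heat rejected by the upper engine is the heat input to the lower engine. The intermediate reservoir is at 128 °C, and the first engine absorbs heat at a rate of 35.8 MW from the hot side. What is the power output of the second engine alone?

Ẇ₂ ≈ 6.41 MW

T_H = 330 °C → 330 + 273.15 = 603.15 K.
T_C = 20 °C → 20 + 273.15 = 293.15 K.
T_m = 128 °C → 128 + 273.15 = 401.15 K.
Heat entering the second stage: Q_m = Q_H·(T_m/T_H) = 35.8 × 401.15/603.15 = 23.8 MW.
Second-stage efficiency η₂ = 1 − T_C/T_m = 1 − 293.15/401.15 = 0.2692, so W₂ = η₂·Q_m = 6.41 MW.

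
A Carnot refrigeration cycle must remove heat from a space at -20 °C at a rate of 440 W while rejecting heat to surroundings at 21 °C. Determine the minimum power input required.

T_H = 21 °C → 21 + 273.15 = 294.15 K.
T_C = -20 °C → -20 + 273.15 = 253.15 K.
COP_R = T_C/(T_H − T_C) = 253.15/41.00 = 6.1744.
W = Q_C/COP_R = 440/6.1744 = 71.26 W.

Ẇ_in ≈ 71.26 W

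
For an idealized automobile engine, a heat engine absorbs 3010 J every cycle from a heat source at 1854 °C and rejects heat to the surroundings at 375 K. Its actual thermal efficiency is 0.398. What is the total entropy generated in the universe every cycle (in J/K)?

T_H = 1854 °C → 1854 + 273.15 = 2127.15 K.
W = η·Q_H = 0.398 × 3010 = 1198 J, so Q_C = Q_H − W = 1812 J.
Reservoir entropy changes: ΔS_H = −Q_H/T_H = −3010/2127.15 = -1.415 J/K and ΔS_C = +Q_C/T_C = 1812/375.00 = 4.832 J/K.
ΔS_univ = −Q_H/T_H + Q_C/T_C = 3.42 J/K (> 0, since η = 0.398 < η_Carnot = 0.824).

ΔS_univ ≈ 3.42 J/K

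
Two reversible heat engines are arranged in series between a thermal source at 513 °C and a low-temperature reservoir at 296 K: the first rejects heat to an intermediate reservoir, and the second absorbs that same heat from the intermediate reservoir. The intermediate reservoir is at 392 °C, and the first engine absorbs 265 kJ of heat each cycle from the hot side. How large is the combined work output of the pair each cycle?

T_H = 513 °C → 513 + 273.15 = 786.15 K.
Two reversible stages in series are equivalent to a single Carnot engine between T_H and T_C, so η_total = 1 − T_C/T_H = 1 − 296.00/786.15 = 0.6235.
W_total = η_total · Q_H = 0.6235 × 265 = 165 kJ.

W_total ≈ 165 kJ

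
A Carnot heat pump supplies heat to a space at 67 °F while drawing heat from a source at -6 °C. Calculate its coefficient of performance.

COP_HP ≈ 11.5

T_H = 67 °F → (67 − 32) × 5/9 = 19.44 °C = 292.59 K.
T_C = -6 °C → -6 + 273.15 = 267.15 K.
COP_HP = T_H/(T_H − T_C) = 292.59/(292.59 − 267.15) = 11.5.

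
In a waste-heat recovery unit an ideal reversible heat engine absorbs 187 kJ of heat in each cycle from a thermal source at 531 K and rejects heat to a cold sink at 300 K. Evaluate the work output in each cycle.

W ≈ 81.35 kJ

For a reversible engine, η = 1 − T_C/T_H = 1 − 300.00/531.00 = 0.4350.
W = η·Q_H = 0.4350 × 187 = 81.35 kJ.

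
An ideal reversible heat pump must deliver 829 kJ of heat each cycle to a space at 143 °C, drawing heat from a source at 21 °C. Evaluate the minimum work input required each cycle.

T_H = 143 °C → 143 + 273.15 = 416.15 K.
T_C = 21 °C → 21 + 273.15 = 294.15 K.
Reversible heating COP: COP_HP = T_H/(T_H − T_C) = 416.15/122.00 = 3.4111.
W = Q_H/COP_HP = 829/3.4111 = 243 kJ.

W_in ≈ 243 kJ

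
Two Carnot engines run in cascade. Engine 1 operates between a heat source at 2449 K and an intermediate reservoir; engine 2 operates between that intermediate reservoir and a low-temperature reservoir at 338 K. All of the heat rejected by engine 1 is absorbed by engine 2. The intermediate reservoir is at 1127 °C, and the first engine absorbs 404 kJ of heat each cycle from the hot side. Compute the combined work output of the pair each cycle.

Two reversible stages in series are equivalent to a single Carnot engine between T_H and T_C, so η_total = 1 − T_C/T_H = 1 − 338.00/2449.00 = 0.8620.
W_total = η_total · Q_H = 0.8620 × 404 = 348 kJ.

W_total ≈ 348 kJ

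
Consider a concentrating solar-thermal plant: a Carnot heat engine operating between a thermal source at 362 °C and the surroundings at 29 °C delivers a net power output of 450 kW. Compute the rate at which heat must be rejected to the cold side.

T_H = 362 °C → 362 + 273.15 = 635.15 K.
T_C = 29 °C → 29 + 273.15 = 302.15 K.
η_rev = 1 − T_C/T_H = 1 − 302.15/635.15 = 0.5243.
Since Q_C/Q_H = T_C/T_H and Q_H = W/η, Q_C = W·T_C/(T_H − T_C) = 450 × 302.15/333.00 = 408.3 kW.

Q̇_C ≈ 408.3 kW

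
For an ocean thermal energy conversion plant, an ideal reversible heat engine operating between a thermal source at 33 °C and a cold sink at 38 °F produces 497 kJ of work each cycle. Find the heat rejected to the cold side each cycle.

T_H = 33 °C → 33 + 273.15 = 306.15 K.
T_C = 38 °F → (38 − 32) × 5/9 = 3.33 °C = 276.48 K.
Since the cycle is reversible, η = 1 − T_C/T_H = 1 − 276.48/306.15 = 0.0969.
Since Q_C/Q_H = T_C/T_H and Q_H = W/η, Q_C = W·T_C/(T_H − T_C) = 497 × 276.48/29.67 = 4630 kJ.

Q_C ≈ 4630 kJ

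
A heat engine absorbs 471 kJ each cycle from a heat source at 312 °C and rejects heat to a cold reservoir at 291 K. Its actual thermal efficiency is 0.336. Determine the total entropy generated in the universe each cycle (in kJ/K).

ΔS_univ ≈ 0.270 kJ/K

T_H = 312 °C → 312 + 273.15 = 585.15 K.
W = η·Q_H = 0.336 × 471 = 158.3 kJ, so Q_C = Q_H − W = 312.7 kJ.
The hot reservoir loses entropy Q_H/T_H = 471/585.15 = 0.8049 kJ/K; the cold reservoir gains Q_C/T_C = 312.7/291.00 = 1.075 kJ/K.
ΔS_univ = −Q_H/T_H + Q_C/T_C = 0.270 kJ/K (> 0, since η = 0.336 < η_Carnot = 0.503).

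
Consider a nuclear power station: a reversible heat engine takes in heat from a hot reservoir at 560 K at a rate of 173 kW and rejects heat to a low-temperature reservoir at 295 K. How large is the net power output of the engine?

Carnot efficiency: η = 1 − T_C/T_H = 1 − 295.00/560.00 = 0.4732.
W = η·Q_H = 0.4732 × 173 = 81.87 kW.

Ẇ ≈ 81.87 kW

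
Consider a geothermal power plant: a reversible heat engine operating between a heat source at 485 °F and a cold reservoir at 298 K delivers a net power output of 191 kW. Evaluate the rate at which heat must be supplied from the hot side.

T_H = 485 °F → (485 − 32) × 5/9 = 251.67 °C = 524.82 K.
Carnot efficiency: η = 1 − T_C/T_H = 1 − 298.00/524.82 = 0.4322.
Q_H = W/η = 191/0.4322 = 442 kW.

Q̇_H ≈ 442 kW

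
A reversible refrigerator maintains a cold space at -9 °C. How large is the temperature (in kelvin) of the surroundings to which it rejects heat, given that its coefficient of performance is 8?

T_C = -9 °C → -9 + 273.15 = 264.15 K.
COP_R = T_C/(T_H − T_C) ⇒ T_H = T_C·(1 + 1/COP_R) = 264.15 × (1 + 1/8) = 297.2 K.

T_H ≈ 297.2 K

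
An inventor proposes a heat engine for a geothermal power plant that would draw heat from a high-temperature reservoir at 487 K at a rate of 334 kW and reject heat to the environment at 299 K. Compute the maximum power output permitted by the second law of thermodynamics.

Ẇ_max ≈ 128.9 kW

No engine can exceed the Carnot limit: η_max = 1 − T_C/T_H = 1 − 299.00/487.00 = 0.3860.
W_max = η_max · Q_H = 0.3860 × 334 = 128.9 kW.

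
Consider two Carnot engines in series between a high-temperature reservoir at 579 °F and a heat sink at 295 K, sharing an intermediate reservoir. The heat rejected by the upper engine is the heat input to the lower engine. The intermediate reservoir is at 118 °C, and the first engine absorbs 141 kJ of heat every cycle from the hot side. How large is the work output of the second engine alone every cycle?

T_H = 579 °F → (579 − 32) × 5/9 = 303.89 °C = 577.04 K.
T_m = 118 °C → 118 + 273.15 = 391.15 K.
Heat entering the second stage: Q_m = Q_H·(T_m/T_H) = 141 × 391.15/577.04 = 95.6 kJ.
Second-stage efficiency η₂ = 1 − T_C/T_m = 1 − 295.00/391.15 = 0.2458, so W₂ = η₂·Q_m = 23.5 kJ.

W₂ ≈ 23.5 kJ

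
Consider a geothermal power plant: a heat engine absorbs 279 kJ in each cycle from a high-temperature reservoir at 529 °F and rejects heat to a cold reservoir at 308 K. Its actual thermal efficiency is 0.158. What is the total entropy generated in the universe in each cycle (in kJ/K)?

T_H = 529 °F → (529 − 32) × 5/9 = 276.11 °C = 549.26 K.
W = η·Q_H = 0.158 × 279 = 44.08 kJ, so Q_C = Q_H − W = 234.9 kJ.
The hot reservoir loses entropy Q_H/T_H = 279/549.26 = 0.5080 kJ/K; the cold reservoir gains Q_C/T_C = 234.9/308.00 = 0.7627 kJ/K.
ΔS_univ = −Q_H/T_H + Q_C/T_C = 0.255 kJ/K (> 0, since η = 0.158 < η_Carnot = 0.439).

ΔS_univ ≈ 0.255 kJ/K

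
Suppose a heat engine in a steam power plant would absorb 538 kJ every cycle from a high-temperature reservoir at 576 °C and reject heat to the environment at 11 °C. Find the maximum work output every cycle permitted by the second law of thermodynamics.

T_H = 576 °C → 576 + 273.15 = 849.15 K.
T_C = 11 °C → 11 + 273.15 = 284.15 K.
The upper bound on efficiency is η_max = 1 − T_C/T_H = 1 − 284.15/849.15 = 0.6654.
W_max = η_max · Q_H = 0.6654 × 538 = 358 kJ.

W_max ≈ 358 kJ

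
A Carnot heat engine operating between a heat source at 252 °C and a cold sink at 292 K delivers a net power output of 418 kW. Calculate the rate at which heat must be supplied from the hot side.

Q̇_H ≈ 941.5 kW

T_H = 252 °C → 252 + 273.15 = 525.15 K.
Carnot efficiency: η = 1 − T_C/T_H = 1 − 292.00/525.15 = 0.4440.
Q_H = W/η = 418/0.4440 = 941.5 kW.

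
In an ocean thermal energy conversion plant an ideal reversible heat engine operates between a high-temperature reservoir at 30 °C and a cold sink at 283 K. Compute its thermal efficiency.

η ≈ 0.0665

T_H = 30 °C → 30 + 273.15 = 303.15 K.
The Carnot efficiency is η = 1 − T_C/T_H = 1 − 283.00/303.15 = 0.0665.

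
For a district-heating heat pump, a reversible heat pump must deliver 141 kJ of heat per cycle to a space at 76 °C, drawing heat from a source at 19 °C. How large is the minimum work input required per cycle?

W_in ≈ 23.0 kJ

T_H = 76 °C → 76 + 273.15 = 349.15 K.
T_C = 19 °C → 19 + 273.15 = 292.15 K.
Reversible heating COP: COP_HP = T_H/(T_H − T_C) = 349.15/57.00 = 6.1254.
W = Q_H/COP_HP = 141/6.1254 = 23.0 kJ.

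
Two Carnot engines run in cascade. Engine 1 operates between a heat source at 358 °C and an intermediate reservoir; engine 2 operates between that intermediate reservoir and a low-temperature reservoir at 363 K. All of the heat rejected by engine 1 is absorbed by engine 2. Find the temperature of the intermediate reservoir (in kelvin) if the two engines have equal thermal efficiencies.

T_m ≈ 479 K

T_H = 358 °C → 358 + 273.15 = 631.15 K.
Equal efficiencies require 1 − T_m/T_H = 1 − T_C/T_m, i.e. T_m/T_H = T_C/T_m, so T_m = √(T_H·T_C) = √(631.15 × 363.00) = 479 K.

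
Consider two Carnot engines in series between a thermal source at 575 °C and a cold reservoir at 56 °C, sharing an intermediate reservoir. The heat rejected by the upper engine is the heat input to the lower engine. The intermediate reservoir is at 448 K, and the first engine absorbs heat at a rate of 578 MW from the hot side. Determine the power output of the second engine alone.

Ẇ₂ ≈ 81.0 MW

T_H = 575 °C → 575 + 273.15 = 848.15 K.
T_C = 56 °C → 56 + 273.15 = 329.15 K.
Heat entering the second stage: Q_m = Q_H·(T_m/T_H) = 578 × 448.00/848.15 = 305 MW.
Second-stage efficiency η₂ = 1 − T_C/T_m = 1 − 329.15/448.00 = 0.2653, so W₂ = η₂·Q_m = 81.0 MW.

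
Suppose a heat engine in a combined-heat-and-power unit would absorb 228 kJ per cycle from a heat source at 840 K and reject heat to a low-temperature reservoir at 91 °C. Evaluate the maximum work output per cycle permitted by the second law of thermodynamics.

T_C = 91 °C → 91 + 273.15 = 364.15 K.
The second-law ceiling is the Carnot efficiency, η_max = 1 − T_C/T_H = 1 − 364.15/840.00 = 0.5665.
W_max = η_max · Q_H = 0.5665 × 228 = 129.2 kJ.

W_max ≈ 129.2 kJ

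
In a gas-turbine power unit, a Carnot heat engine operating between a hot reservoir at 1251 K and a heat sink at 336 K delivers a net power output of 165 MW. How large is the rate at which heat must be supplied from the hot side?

For a reversible engine, η = 1 − T_C/T_H = 1 − 336.00/1251.00 = 0.7314.
Q_H = W/η = 165/0.7314 = 226 MW.

Q̇_H ≈ 226 MW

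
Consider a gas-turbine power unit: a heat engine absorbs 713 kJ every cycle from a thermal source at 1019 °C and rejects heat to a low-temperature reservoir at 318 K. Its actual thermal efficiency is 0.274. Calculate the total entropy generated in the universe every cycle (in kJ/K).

ΔS_univ ≈ 1.08 kJ/K

T_H = 1019 °C → 1019 + 273.15 = 1292.15 K.
W = η·Q_H = 0.274 × 713 = 195.4 kJ, so Q_C = Q_H − W = 517.6 kJ.
Reservoir entropy changes: ΔS_H = −Q_H/T_H = −713/1292.15 = -0.5518 kJ/K and ΔS_C = +Q_C/T_C = 517.6/318.00 = 1.628 kJ/K.
ΔS_univ = −Q_H/T_H + Q_C/T_C = 1.08 kJ/K (> 0, since η = 0.274 < η_Carnot = 0.754).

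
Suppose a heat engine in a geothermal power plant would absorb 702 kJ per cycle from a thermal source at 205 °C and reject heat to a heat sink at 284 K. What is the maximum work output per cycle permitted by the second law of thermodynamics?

W_max ≈ 285 kJ

T_H = 205 °C → 205 + 273.15 = 478.15 K.
The second-law ceiling is the Carnot efficiency, η_max = 1 − T_C/T_H = 1 − 284.00/478.15 = 0.4060.
W_max = η_max · Q_H = 0.4060 × 702 = 285 kJ.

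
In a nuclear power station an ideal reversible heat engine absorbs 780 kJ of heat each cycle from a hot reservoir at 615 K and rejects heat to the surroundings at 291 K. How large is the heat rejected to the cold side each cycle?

Since the cycle is reversible, η = 1 − T_C/T_H = 1 − 291.00/615.00 = 0.5268.
For a reversible cycle Q_C/Q_H = T_C/T_H, so Q_C = 780 × 291.00/615.00 = 369 kJ.

Q_C ≈ 369 kJ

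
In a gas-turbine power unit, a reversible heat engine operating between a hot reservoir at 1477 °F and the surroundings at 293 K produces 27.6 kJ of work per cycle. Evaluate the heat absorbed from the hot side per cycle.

Q_H ≈ 37.93 kJ

T_H = 1477 °F → (1477 − 32) × 5/9 = 802.78 °C = 1075.93 K.
η_rev = 1 − T_C/T_H = 1 − 293.00/1075.93 = 0.7277.
Q_H = W/η = 27.6/0.7277 = 37.93 kJ.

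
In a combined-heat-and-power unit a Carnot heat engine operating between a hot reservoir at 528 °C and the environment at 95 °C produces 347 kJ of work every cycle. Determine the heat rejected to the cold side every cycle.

T_H = 528 °C → 528 + 273.15 = 801.15 K.
T_C = 95 °C → 95 + 273.15 = 368.15 K.
η_rev = 1 − T_C/T_H = 1 − 368.15/801.15 = 0.5405.
Since Q_C/Q_H = T_C/T_H and Q_H = W/η, Q_C = W·T_C/(T_H − T_C) = 347 × 368.15/433.00 = 295 kJ.

Q_C ≈ 295 kJ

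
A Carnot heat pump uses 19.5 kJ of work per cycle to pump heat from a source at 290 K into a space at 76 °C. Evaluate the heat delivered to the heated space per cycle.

T_H = 76 °C → 76 + 273.15 = 349.15 K.
For a reversible heat pump, COP_HP = T_H/(T_H − T_C) = 349.15/59.15 = 5.9028.
Q_H = COP_HP · W = 5.9028 × 19.5 = 115.1 kJ.

Q_H ≈ 115.1 kJ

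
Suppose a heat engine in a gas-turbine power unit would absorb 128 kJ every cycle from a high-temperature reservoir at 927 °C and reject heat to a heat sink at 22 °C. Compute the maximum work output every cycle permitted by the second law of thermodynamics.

W_max ≈ 96.52 kJ

T_H = 927 °C → 927 + 273.15 = 1200.15 K.
T_C = 22 °C → 22 + 273.15 = 295.15 K.
No engine can exceed the Carnot limit: η_max = 1 − T_C/T_H = 1 − 295.15/1200.15 = 0.7541.
W_max = η_max · Q_H = 0.7541 × 128 = 96.52 kJ.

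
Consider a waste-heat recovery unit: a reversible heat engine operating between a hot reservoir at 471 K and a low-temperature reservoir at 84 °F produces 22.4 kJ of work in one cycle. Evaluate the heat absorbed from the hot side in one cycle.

T_C = 84 °F → (84 − 32) × 5/9 = 28.89 °C = 302.04 K.
Since the cycle is reversible, η = 1 − T_C/T_H = 1 − 302.04/471.00 = 0.3587.
Q_H = W/η = 22.4/0.3587 = 62.4 kJ.

Q_H ≈ 62.4 kJ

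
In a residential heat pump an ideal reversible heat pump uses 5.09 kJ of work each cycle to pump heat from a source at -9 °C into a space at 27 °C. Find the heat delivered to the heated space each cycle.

T_H = 27 °C → 27 + 273.15 = 300.15 K.
T_C = -9 °C → -9 + 273.15 = 264.15 K.
COP_HP = T_H/(T_H − T_C) = 300.15/36.00 = 8.3375.
Q_H = COP_HP · W = 8.3375 × 5.09 = 42.4 kJ.

Q_H ≈ 42.4 kJ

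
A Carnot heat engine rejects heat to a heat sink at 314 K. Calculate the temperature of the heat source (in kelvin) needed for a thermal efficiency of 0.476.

From η = 1 − T_C/T_H, solving for T_H gives T_H = T_C/(1 − η) = 314.00/(1 − 0.476) = 599 K.

T_H ≈ 599 K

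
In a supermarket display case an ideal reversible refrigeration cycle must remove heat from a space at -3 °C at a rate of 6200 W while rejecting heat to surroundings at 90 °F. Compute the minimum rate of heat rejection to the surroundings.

Q̇_H ≈ 7008 W

T_H = 90 °F → (90 − 32) × 5/9 = 32.22 °C = 305.37 K.
T_C = -3 °C → -3 + 273.15 = 270.15 K.
For a reversible cycle Q_H/Q_C = T_H/T_C, so Q_H = Q_C·T_H/T_C = 6200 × 305.37/270.15 = 7008 W.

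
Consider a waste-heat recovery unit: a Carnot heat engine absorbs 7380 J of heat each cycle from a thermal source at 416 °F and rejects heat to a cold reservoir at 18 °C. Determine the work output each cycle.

W ≈ 2963 J

T_H = 416 °F → (416 − 32) × 5/9 = 213.33 °C = 486.48 K.
T_C = 18 °C → 18 + 273.15 = 291.15 K.
For a reversible engine, η = 1 − T_C/T_H = 1 − 291.15/486.48 = 0.4015.
W = η·Q_H = 0.4015 × 7380 = 2963 J.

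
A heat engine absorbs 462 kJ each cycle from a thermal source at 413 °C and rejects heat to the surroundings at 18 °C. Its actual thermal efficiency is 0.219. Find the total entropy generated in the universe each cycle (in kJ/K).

ΔS_univ ≈ 0.5660 kJ/K

T_H = 413 °C → 413 + 273.15 = 686.15 K.
T_C = 18 °C → 18 + 273.15 = 291.15 K.
W = η·Q_H = 0.219 × 462 = 101.2 kJ, so Q_C = Q_H − W = 360.8 kJ.
Entropy balance on the reservoirs: −Q_H/T_H = -0.6733 kJ/K, +Q_C/T_C = 1.239 kJ/K.
ΔS_univ = −Q_H/T_H + Q_C/T_C = 0.5660 kJ/K (> 0, since η = 0.219 < η_Carnot = 0.576).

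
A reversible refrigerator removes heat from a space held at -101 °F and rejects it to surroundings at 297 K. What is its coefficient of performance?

COP_R ≈ 2.04

T_C = -101 °F → (-101 − 32) × 5/9 = -73.89 °C = 199.26 K.
The reversible coefficient of performance is COP_R = T_C/(T_H − T_C) = 199.26/(297.00 − 199.26) = 2.04.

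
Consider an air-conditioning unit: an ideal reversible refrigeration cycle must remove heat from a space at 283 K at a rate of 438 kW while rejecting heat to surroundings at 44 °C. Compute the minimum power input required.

Ẇ_in ≈ 52.9 kW

T_H = 44 °C → 44 + 273.15 = 317.15 K.
For a reversible refrigerator, COP_R = T_C/(T_H − T_C) = 283.00/34.15 = 8.2870.
W = Q_C/COP_R = 438/8.2870 = 52.9 kW.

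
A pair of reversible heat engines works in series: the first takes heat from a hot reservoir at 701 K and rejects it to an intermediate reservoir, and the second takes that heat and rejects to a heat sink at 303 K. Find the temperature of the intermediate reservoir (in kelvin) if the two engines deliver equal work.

T_m ≈ 502.0 K

For reversible stages Q_m = Q_H·(T_m/T_H). Setting W₁ = Q_H(1 − T_m/T_H) equal to W₂ = Q_m(1 − T_C/T_m) = Q_H·(T_m − T_C)/T_H gives T_H − T_m = T_m − T_C, so T_m = (T_H + T_C)/2 = (701.00 + 303.00)/2 = 502.0 K.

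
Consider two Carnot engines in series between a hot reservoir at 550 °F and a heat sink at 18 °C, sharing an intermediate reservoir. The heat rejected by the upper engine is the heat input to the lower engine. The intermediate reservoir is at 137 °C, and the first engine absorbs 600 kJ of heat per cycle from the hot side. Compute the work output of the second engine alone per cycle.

T_H = 550 °F → (550 − 32) × 5/9 = 287.78 °C = 560.93 K.
T_C = 18 °C → 18 + 273.15 = 291.15 K.
T_m = 137 °C → 137 + 273.15 = 410.15 K.
Heat entering the second stage: Q_m = Q_H·(T_m/T_H) = 600 × 410.15/560.93 = 439 kJ.
Second-stage efficiency η₂ = 1 − T_C/T_m = 1 − 291.15/410.15 = 0.2901, so W₂ = η₂·Q_m = 127 kJ.

W₂ ≈ 127 kJ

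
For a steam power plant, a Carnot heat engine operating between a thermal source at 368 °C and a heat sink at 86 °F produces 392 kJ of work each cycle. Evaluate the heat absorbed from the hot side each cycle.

Q_H ≈ 744 kJ

T_H = 368 °C → 368 + 273.15 = 641.15 K.
T_C = 86 °F → (86 − 32) × 5/9 = 30.00 °C = 303.15 K.
η_rev = 1 − T_C/T_H = 1 − 303.15/641.15 = 0.5272.
Q_H = W/η = 392/0.5272 = 744 kJ.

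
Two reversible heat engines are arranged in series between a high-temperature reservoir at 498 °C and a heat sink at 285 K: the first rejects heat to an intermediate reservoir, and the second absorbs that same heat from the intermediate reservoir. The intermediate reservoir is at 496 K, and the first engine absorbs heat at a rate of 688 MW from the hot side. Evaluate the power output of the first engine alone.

Ẇ₁ ≈ 245 MW

T_H = 498 °C → 498 + 273.15 = 771.15 K.
First-stage efficiency η₁ = 1 − T_m/T_H = 1 − 496.00/771.15 = 0.3568.
W₁ = η₁·Q_H = 0.3568 × 688 = 245 MW.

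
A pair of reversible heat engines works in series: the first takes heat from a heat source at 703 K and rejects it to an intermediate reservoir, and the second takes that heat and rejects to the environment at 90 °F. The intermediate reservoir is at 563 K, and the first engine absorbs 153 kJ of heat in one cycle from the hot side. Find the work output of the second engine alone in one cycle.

T_C = 90 °F → (90 − 32) × 5/9 = 32.22 °C = 305.37 K.
Heat entering the second stage: Q_m = Q_H·(T_m/T_H) = 153 × 563.00/703.00 = 122.5 kJ.
Second-stage efficiency η₂ = 1 − T_C/T_m = 1 − 305.37/563.00 = 0.4576, so W₂ = η₂·Q_m = 56.07 kJ.

W₂ ≈ 56.07 kJ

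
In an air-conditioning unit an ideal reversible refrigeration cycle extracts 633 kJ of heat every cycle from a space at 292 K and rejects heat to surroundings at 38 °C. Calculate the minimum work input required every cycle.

T_H = 38 °C → 38 + 273.15 = 311.15 K.
For a reversible refrigerator, COP_R = T_C/(T_H − T_C) = 292.00/19.15 = 15.2480.
W = Q_C/COP_R = 633/15.2480 = 41.5 kJ.

W_in ≈ 41.5 kJ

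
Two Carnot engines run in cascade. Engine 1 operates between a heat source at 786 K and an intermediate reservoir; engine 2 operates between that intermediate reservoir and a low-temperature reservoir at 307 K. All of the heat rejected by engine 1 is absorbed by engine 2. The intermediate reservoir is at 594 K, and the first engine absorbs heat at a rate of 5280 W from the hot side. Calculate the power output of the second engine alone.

Heat entering the second stage: Q_m = Q_H·(T_m/T_H) = 5280 × 594.00/786.00 = 3990 W.
Second-stage efficiency η₂ = 1 − T_C/T_m = 1 − 307.00/594.00 = 0.4832, so W₂ = η₂·Q_m = 1930 W.

Ẇ₂ ≈ 1930 W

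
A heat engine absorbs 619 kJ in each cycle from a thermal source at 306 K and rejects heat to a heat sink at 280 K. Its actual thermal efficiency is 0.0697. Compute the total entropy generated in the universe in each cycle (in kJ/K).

W = η·Q_H = 0.0697 × 619 = 43.14 kJ, so Q_C = Q_H − W = 575.9 kJ.
The hot reservoir loses entropy Q_H/T_H = 619/306.00 = 2.023 kJ/K; the cold reservoir gains Q_C/T_C = 575.9/280.00 = 2.057 kJ/K.
ΔS_univ = −Q_H/T_H + Q_C/T_C = 0.0338 kJ/K (> 0, since η = 0.0697 < η_Carnot = 0.085).

ΔS_univ ≈ 0.0338 kJ/K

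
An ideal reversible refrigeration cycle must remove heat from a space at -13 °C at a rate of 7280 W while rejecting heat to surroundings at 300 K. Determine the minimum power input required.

T_C = -13 °C → -13 + 273.15 = 260.15 K.
For a reversible refrigerator, COP_R = T_C/(T_H − T_C) = 260.15/39.85 = 6.5282.
W = Q_C/COP_R = 7280/6.5282 = 1120 W.

Ẇ_in ≈ 1120 W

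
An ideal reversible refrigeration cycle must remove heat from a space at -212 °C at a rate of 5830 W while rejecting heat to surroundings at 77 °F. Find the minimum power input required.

Ẇ_in ≈ 22600 W

T_H = 77 °F → (77 − 32) × 5/9 = 25.00 °C = 298.15 K.
T_C = -212 °C → -212 + 273.15 = 61.15 K.
For a reversible refrigerator, COP_R = T_C/(T_H − T_C) = 61.15/237.00 = 0.2580.
W = Q_C/COP_R = 5830/0.2580 = 22600 W.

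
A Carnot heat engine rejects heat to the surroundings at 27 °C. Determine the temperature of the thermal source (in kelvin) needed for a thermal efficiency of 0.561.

T_H ≈ 684 K

T_C = 27 °C → 27 + 273.15 = 300.15 K.
From η = 1 − T_C/T_H, solving for T_H gives T_H = T_C/(1 − η) = 300.15/(1 − 0.561) = 684 K.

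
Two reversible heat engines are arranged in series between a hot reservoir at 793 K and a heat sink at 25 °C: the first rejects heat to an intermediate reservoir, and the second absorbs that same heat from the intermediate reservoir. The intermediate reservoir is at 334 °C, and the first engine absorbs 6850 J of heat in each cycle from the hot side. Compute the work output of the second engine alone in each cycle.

W₂ ≈ 2670 J

T_C = 25 °C → 25 + 273.15 = 298.15 K.
T_m = 334 °C → 334 + 273.15 = 607.15 K.
Heat entering the second stage: Q_m = Q_H·(T_m/T_H) = 6850 × 607.15/793.00 = 5240 J.
Second-stage efficiency η₂ = 1 − T_C/T_m = 1 − 298.15/607.15 = 0.5089, so W₂ = η₂·Q_m = 2670 J.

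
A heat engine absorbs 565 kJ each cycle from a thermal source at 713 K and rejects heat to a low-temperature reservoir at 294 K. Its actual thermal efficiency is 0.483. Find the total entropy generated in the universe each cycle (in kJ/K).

ΔS_univ ≈ 0.201 kJ/K

W = η·Q_H = 0.483 × 565 = 272.9 kJ, so Q_C = Q_H − W = 292.1 kJ.
The hot reservoir loses entropy Q_H/T_H = 565/713.00 = 0.7924 kJ/K; the cold reservoir gains Q_C/T_C = 292.1/294.00 = 0.9936 kJ/K.
ΔS_univ = −Q_H/T_H + Q_C/T_C = 0.201 kJ/K (> 0, since η = 0.483 < η_Carnot = 0.588).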